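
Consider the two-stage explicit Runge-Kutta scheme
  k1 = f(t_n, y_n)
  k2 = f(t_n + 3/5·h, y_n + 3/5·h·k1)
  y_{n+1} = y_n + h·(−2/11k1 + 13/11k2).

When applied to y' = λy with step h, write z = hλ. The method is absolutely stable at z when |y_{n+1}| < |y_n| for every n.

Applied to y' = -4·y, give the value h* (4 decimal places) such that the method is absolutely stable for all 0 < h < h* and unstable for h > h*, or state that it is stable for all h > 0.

Set f=λy, z=hλ:
  k1=λy_n ⇒ h·k1=z·y_n;  k2=λ(1+3/5z)y_n ⇒ h·k2=z(1+3/5z)y_n
  y_{n+1}/y_n = 1 − 2/11z + 13/11z(1+3/5z) = 1 + z + 39/55z²
  Hence R(z) = 1 + z + 39/55z².

Boundary: |R(x)|=1, x<0.
x=-0.34: |R|=0.7420
R=1: x+39/55x²=0 ⇒ x=−55/39=-1.4103; min R=1−1/(4·39/55)=0.6474>−1
Confirm numerically:
  x=-1.368: |R|=0.95901 <1
  x=-0.976: |R|=0.69946 <1
  x=-0.665: |R|=0.64858 <1
  x=-1.984: |R|=1.80716 >1
  x=-1.539: |R|=1.14050 >1
So |R|<1 on (-1.4103, 0).

(-1.4103,0); λ=-4 ⇒ h* = (55/39)/4 = 0.3526.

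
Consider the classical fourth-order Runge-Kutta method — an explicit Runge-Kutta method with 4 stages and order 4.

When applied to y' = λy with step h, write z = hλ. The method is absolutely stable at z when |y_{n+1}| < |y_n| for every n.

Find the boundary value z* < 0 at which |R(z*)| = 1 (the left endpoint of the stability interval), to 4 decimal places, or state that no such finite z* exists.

z* = -2.7853.

With y'=λy (z=hλ):
  order 4, 4-stage ⇒ R(z)=1+z+z^2/2+z^3/6+z^4/24
  (e.g. R(-1.36)=0.28810, |R|=0.28810)

Find x<0 with |R(x)|<1.
x=-1.36: |R|=0.2881
|R(-2.71)|=0.8923 |R(-2.41)|=0.5667 |R(-1.02)|=0.3684
Bisect:
  x_lo=-3.3904 |R|=2.3672  x_hi=-0.2128 |R|=0.8083
  mid=-1.80164 |R|=0.28565 →hi
  mid=-2.59604 |R|=0.75019 →hi
  mid=-2.99324 |R|=1.36153 →lo
  mid=-2.79464 |R|=1.01418 →lo
  mid=-2.69534 |R|=0.87263 →hi
  mid=-2.74499 |R|=0.94091 →hi
  mid=-2.76981 |R|=0.97691 →hi
  mid=-2.78222 |R|=0.99538 →hi
  mid=-2.78843 |R|=1.00474 →lo
  ...
  [-2.78533,-2.78513] ⇒ x*=-2.7853
So |R|<1 on (-2.7853, 0).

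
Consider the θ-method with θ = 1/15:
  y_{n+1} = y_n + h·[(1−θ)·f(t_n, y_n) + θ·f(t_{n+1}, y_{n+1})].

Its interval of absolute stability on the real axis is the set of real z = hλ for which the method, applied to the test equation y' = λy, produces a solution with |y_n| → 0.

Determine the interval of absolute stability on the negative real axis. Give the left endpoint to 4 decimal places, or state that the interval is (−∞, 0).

Test eqn y'=λy, z=hλ:
  y_{n+1} = y_n + z·[14/15·y_n + 1/15·y_{n+1}] ⇒ (1 − 1/15z)y_{n+1} = (1 + 14/15z)y_n
  ⇒ R(z) = (1 + 14/15z)/(1 − 1/15z).

Boundary: |R(x)|=1, x<0.
x=-1.15: |R|=0.0681
R=−1: 1+14/15x = −1+1/15x ⇒ -13/15x=2 ⇒ x=2/(-13/15)=-2.3077
Confirm numerically:
  x=-1.674: |R|=0.50594 <1
  x=-1.591: |R|=0.43843 <1
  x=-1.503: |R|=0.36612 <1
  x=-1.200: |R|=0.11111 <1
  x=-2.761: |R|=1.33179 >1
  x=-2.640: |R|=1.24490 >1
So |R|<1 on (-2.3077, 0).

(-2.3077, 0).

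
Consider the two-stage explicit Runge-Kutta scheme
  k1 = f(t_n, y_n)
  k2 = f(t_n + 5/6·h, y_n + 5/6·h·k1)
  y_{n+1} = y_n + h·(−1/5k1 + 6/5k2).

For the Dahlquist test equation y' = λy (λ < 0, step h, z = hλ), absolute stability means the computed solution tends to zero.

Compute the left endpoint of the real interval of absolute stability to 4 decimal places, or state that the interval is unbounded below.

z* = -1.0000.

Set f=λy, z=hλ:
  k1=λy_n ⇒ h·k1=z·y_n;  k2=λ(1+5/6z)y_n ⇒ h·k2=z(1+5/6z)y_n
  y_{n+1}/y_n = 1 − 1/5z + 6/5z(1+5/6z) = 1 + z + z²
  so R(z) = 1 + z + z².

Find x<0 with |R(x)|<1.
x=-1.78: |R|=2.3884
R=1: x+1x²=0 ⇒ x=−1=-1.0000; min R=1−1/(4·1)=0.7500>−1
Confirm numerically:
  x=-0.811: |R|=0.84672 <1
  x=-0.775: |R|=0.82563 <1
  x=-0.637: |R|=0.76877 <1
  x=-0.532: |R|=0.75102 <1
  x=-1.479: |R|=1.70844 >1
  x=-1.268: |R|=1.33982 >1
  x=-1.201: |R|=1.24140 >1
Interval (-1.0000, 0).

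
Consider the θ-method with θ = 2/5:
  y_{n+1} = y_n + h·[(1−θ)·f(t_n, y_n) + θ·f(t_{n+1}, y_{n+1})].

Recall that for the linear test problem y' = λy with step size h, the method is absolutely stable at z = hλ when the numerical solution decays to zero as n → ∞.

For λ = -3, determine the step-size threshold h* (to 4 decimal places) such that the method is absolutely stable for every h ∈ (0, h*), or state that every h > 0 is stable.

(-10.0000,0); λ=-3 ⇒ h* = (10)/3 = 3.3333.

Set f=λy, z=hλ:
  y_{n+1} = y_n + z·[3/5·y_n + 2/5·y_{n+1}] ⇒ (1 − 2/5z)y_{n+1} = (1 + 3/5z)y_n
  R(z) = (1 + 3/5z)/(1 − 2/5z).

Need |R(x)|<1, x<0.
x=-0.34: |R|=0.7007
R=−1: 1+3/5x = −1+2/5x ⇒ -1/5x=2 ⇒ x=2/(-1/5)=-10.0000
Confirm numerically:
  x=-9.258: |R|=0.96845 <1
  x=-8.776: |R|=0.94573 <1
  x=-7.900: |R|=0.89904 <1
  x=-4.927: |R|=0.65848 <1
  x=-10.314: |R|=1.01225 >1
  x=-10.310: |R|=1.01210 >1
Stable set (-10.0000, 0).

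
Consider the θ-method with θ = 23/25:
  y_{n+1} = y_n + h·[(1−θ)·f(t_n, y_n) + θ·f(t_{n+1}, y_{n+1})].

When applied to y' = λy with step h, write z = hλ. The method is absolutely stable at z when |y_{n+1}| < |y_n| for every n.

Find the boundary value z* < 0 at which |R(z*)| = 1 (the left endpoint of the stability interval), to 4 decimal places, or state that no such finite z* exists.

(−∞, 0) — no finite endpoint.

On y'=λy, z=hλ:
  y_{n+1} = y_n + z·[2/25·y_n + 23/25·y_{n+1}] ⇒ (1 − 23/25z)y_{n+1} = (1 + 2/25z)y_n
  ⇒ R(z) = (1 + 2/25z)/(1 − 23/25z).

Boundary: |R(x)|=1, x<0.
x=-1.49: |R|=0.3715
x=-2: |R|=0.2958
x=-10: |R|=0.0196
x=-100: |R|=0.0753
θ=23/25≥1/2 ⇒ |1+2/25x|<|1−23/25x| ∀x<0 ⇒ interval (−∞,0).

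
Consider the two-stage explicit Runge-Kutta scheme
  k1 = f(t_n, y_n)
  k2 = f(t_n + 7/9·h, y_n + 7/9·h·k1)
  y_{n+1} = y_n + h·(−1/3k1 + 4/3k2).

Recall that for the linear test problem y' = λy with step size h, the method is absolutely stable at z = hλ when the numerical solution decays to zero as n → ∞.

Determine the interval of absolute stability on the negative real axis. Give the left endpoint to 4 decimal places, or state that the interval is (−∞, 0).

With y'=λy (z=hλ):
  k1=λy_n ⇒ h·k1=z·y_n;  k2=λ(1+7/9z)y_n ⇒ h·k2=z(1+7/9z)y_n
  y_{n+1}/y_n = 1 − 1/3z + 4/3z(1+7/9z) = 1 + z + 28/27z²
  R(z) = 1 + z + 28/27z².

Boundary: |R(x)|=1, x<0.
x=-1.71: |R|=2.3224
R=1: x+28/27x²=0 ⇒ x=−27/28=-0.9643; min R=1−1/(4·28/27)=0.7589>−1
Confirm numerically:
  x=-0.900: |R|=0.94000 <1
  x=-0.864: |R|=0.91014 <1
  x=-0.448: |R|=0.76014 <1
  x=-1.372: |R|=1.58010 >1
  x=-1.309: |R|=1.46794 >1
Interval (-0.9643, 0).

(-0.9643, 0).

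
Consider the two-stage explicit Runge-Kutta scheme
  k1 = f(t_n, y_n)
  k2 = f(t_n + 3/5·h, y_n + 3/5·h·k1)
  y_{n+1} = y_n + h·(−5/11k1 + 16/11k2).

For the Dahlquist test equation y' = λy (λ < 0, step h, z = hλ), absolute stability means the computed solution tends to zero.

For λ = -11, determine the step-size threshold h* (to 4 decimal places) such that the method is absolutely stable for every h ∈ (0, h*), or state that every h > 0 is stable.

Test eqn y'=λy, z=hλ:
  k1=λy_n ⇒ h·k1=z·y_n;  k2=λ(1+3/5z)y_n ⇒ h·k2=z(1+3/5z)y_n
  y_{n+1}/y_n = 1 − 5/11z + 16/11z(1+3/5z) = 1 + z + 48/55z²
  so R(z) = 1 + z + 48/55z².

Solve |R(x)|<1 on ℝ⁻.
x=-1.54: |R|=1.5298
R=1: x+48/55x²=0 ⇒ x=−55/48=-1.1458; min R=1−1/(4·48/55)=0.7135>−1
Confirm numerically:
  x=-0.762: |R|=0.74474 <1
  x=-0.534: |R|=0.71486 <1
  x=-0.482: |R|=0.72076 <1
  x=-1.644: |R|=1.71475 >1
  x=-1.606: |R|=1.64497 >1
So |R|<1 on (-1.1458, 0).

(-1.1458,0); λ=-11 ⇒ h* = (55/48)/11 = 0.1042.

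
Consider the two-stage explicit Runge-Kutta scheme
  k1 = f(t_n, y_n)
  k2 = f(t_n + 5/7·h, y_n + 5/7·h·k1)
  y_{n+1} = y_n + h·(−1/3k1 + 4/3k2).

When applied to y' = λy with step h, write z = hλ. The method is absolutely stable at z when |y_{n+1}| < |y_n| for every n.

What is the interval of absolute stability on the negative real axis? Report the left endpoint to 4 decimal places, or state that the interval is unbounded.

(-1.0500, 0).

Set f=λy, z=hλ:
  k1=λy_n ⇒ h·k1=z·y_n;  k2=λ(1+5/7z)y_n ⇒ h·k2=z(1+5/7z)y_n
  y_{n+1}/y_n = 1 − 1/3z + 4/3z(1+5/7z) = 1 + z + 20/21z²
  ⇒ R(z) = 1 + z + 20/21z².

Need |R(x)|<1, x<0.
x=-0.75: |R|=0.7857
R=1: x+20/21x²=0 ⇒ x=−21/20=-1.0500; min R=1−1/(4·20/21)=0.7375>−1
Confirm numerically:
  x=-0.626: |R|=0.74722 <1
  x=-0.593: |R|=0.74190 <1
  x=-0.589: |R|=0.74140 <1
  x=-0.422: |R|=0.74760 <1
  x=-1.590: |R|=1.81771 >1
  x=-1.306: |R|=1.31842 >1
  x=-1.184: |R|=1.15110 >1
Stable set (-1.0500, 0).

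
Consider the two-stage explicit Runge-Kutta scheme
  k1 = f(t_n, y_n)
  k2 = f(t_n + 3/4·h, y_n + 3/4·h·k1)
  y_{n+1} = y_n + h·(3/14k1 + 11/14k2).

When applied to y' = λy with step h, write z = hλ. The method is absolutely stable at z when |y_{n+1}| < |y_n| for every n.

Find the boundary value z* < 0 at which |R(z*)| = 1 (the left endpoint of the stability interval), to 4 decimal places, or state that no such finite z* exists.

Set f=λy, z=hλ:
  k1=λy_n ⇒ h·k1=z·y_n;  k2=λ(1+3/4z)y_n ⇒ h·k2=z(1+3/4z)y_n
  y_{n+1}/y_n = 1 + 3/14z + 11/14z(1+3/4z) = 1 + z + 33/56z²
  ⇒ R(z) = 1 + z + 33/56z².

Solve |R(x)|<1 on ℝ⁻.
x=-0.38: |R|=0.7051
R=1: x+33/56x²=0 ⇒ x=−56/33=-1.6970; min R=1−1/(4·33/56)=0.5758>−1
Confirm numerically:
  x=-1.674: |R|=0.97734 <1
  x=-1.598: |R|=0.90680 <1
  x=-1.575: |R|=0.88680 <1
  x=-1.201: |R|=0.64899 <1
  x=-2.109: |R|=1.51207 >1
  x=-1.757: |R|=1.06215 >1
Interval (-1.6970, 0).

z* = -1.6970.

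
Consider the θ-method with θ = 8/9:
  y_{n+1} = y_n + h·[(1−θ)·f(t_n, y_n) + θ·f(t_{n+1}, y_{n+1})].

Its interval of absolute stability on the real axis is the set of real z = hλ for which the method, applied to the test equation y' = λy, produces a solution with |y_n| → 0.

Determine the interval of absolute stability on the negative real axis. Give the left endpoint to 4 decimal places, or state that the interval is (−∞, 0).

interval (−∞, 0).

With y'=λy (z=hλ):
  y_{n+1} = y_n + z·[1/9·y_n + 8/9·y_{n+1}] ⇒ (1 − 8/9z)y_{n+1} = (1 + 1/9z)y_n
  so R(z) = (1 + 1/9z)/(1 − 8/9z).

Solve |R(x)|<1 on ℝ⁻.
x=-1.79: |R|=0.3092
x=-2: |R|=0.2800
x=-10: |R|=0.0112
x=-100: |R|=0.1125
θ=8/9≥1/2 ⇒ |1+1/9x|<|1−8/9x| ∀x<0 ⇒ stable on all of ℝ⁻.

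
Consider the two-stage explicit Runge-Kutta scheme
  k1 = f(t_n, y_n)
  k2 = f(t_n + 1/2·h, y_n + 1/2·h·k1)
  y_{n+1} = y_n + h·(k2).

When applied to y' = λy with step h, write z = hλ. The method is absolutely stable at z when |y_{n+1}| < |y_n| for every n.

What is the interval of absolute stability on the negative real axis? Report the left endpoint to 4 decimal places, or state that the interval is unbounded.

Test eqn y'=λy, z=hλ:
  k1=λy_n ⇒ h·k1=z·y_n;  k2=λ(1+1/2z)y_n ⇒ h·k2=z(1+1/2z)y_n
  y_{n+1}/y_n = 1 + z(1+1/2z) = 1 + z + 1/2z²
  so R(z) = 1 + z + 1/2z².

Boundary: |R(x)|=1, x<0.
x=-1.77: |R|=0.7964
R=1: x+1/2x²=0 ⇒ x=−2=-2.0000; min R=1−1/(4·1/2)=0.5000>−1
Confirm numerically:
  x=-1.408: |R|=0.58323 <1
  x=-1.089: |R|=0.50396 <1
  x=-1.012: |R|=0.50007 <1
  x=-2.281: |R|=1.32048 >1
  x=-2.248: |R|=1.27875 >1
Interval (-2.0000, 0).

(-2.0000, 0).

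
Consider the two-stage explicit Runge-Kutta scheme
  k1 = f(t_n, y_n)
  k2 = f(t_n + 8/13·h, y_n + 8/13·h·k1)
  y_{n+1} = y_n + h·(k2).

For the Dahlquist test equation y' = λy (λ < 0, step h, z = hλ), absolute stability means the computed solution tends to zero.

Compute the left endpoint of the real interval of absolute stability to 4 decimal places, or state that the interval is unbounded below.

Set f=λy, z=hλ:
  k1=λy_n ⇒ h·k1=z·y_n;  k2=λ(1+8/13z)y_n ⇒ h·k2=z(1+8/13z)y_n
  y_{n+1}/y_n = 1 + z(1+8/13z) = 1 + z + 8/13z²
  R(z) = 1 + z + 8/13z².

Need |R(x)|<1, x<0.
x=-0.86: |R|=0.5951
R=1: x+8/13x²=0 ⇒ x=−13/8=-1.6250; min R=1−1/(4·8/13)=0.5938>−1
Confirm numerically:
  x=-1.493: |R|=0.87872 <1
  x=-1.261: |R|=0.71754 <1
  x=-0.697: |R|=0.60196 <1
  x=-2.051: |R|=1.53768 >1
  x=-1.759: |R|=1.14505 >1
Stable set (-1.6250, 0).

z* = -1.6250.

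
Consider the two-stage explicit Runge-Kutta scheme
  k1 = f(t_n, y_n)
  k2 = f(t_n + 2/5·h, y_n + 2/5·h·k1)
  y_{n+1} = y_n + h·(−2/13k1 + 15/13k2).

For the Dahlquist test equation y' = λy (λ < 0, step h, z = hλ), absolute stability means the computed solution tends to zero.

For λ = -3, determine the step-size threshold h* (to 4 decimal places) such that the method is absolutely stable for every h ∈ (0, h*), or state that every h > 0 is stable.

On y'=λy, z=hλ:
  k1=λy_n ⇒ h·k1=z·y_n;  k2=λ(1+2/5z)y_n ⇒ h·k2=z(1+2/5z)y_n
  y_{n+1}/y_n = 1 − 2/13z + 15/13z(1+2/5z) = 1 + z + 6/13z²
  Hence R(z) = 1 + z + 6/13z².

Solve |R(x)|<1 on ℝ⁻.
x=-0.51: |R|=0.6100
R=1: x+6/13x²=0 ⇒ x=−13/6=-2.1667; min R=1−1/(4·6/13)=0.4583>−1
Confirm numerically:
  x=-2.037: |R|=0.87809 <1
  x=-1.522: |R|=0.54715 <1
  x=-1.336: |R|=0.48780 <1
  x=-2.608: |R|=1.53123 >1
  x=-2.208: |R|=1.04212 >1
So |R|<1 on (-2.1667, 0).

(-2.1667,0); λ=-3 ⇒ h* = (13/6)/3 = 0.7222.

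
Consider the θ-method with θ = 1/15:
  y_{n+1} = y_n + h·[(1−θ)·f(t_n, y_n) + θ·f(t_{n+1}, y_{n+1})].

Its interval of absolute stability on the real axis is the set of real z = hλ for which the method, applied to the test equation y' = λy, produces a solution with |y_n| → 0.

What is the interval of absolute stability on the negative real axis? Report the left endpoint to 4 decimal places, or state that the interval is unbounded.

(-2.3077, 0).

With y'=λy (z=hλ):
  y_{n+1} = y_n + z·[14/15·y_n + 1/15·y_{n+1}] ⇒ (1 − 1/15z)y_{n+1} = (1 + 14/15z)y_n
  Hence R(z) = (1 + 14/15z)/(1 − 1/15z).

Need |R(x)|<1, x<0.
x=-1.75: |R|=0.5672
R=−1: 1+14/15x = −1+1/15x ⇒ -13/15x=2 ⇒ x=2/(-13/15)=-2.3077
Confirm numerically:
  x=-1.348: |R|=0.23685 <1
  x=-1.286: |R|=0.18445 <1
  x=-0.958: |R|=0.09951 <1
  x=-2.733: |R|=1.31179 >1
  x=-2.690: |R|=1.28095 >1
  x=-2.329: |R|=1.01598 >1
So |R|<1 on (-2.3077, 0).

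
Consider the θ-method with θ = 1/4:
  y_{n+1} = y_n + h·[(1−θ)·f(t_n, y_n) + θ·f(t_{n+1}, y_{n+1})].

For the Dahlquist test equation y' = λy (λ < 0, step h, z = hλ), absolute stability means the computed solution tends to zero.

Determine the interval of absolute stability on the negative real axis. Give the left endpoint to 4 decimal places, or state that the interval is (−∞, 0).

On y'=λy, z=hλ:
  y_{n+1} = y_n + z·[3/4·y_n + 1/4·y_{n+1}] ⇒ (1 − 1/4z)y_{n+1} = (1 + 3/4z)y_n
  Hence R(z) = (1 + 3/4z)/(1 − 1/4z).

Solve |R(x)|<1 on ℝ⁻.
x=-1.54: |R|=0.1119
R=−1: 1+3/4x = −1+1/4x ⇒ -1/2x=2 ⇒ x=2/(-1/2)=-4.0000
Confirm numerically:
  x=-2.461: |R|=0.52360 <1
  x=-2.396: |R|=0.49844 <1
  x=-1.816: |R|=0.24897 <1
  x=-4.394: |R|=1.09388 >1
  x=-4.059: |R|=1.01464 >1
  x=-4.057: |R|=1.01415 >1
So |R|<1 on (-4.0000, 0).

(-4.0000, 0).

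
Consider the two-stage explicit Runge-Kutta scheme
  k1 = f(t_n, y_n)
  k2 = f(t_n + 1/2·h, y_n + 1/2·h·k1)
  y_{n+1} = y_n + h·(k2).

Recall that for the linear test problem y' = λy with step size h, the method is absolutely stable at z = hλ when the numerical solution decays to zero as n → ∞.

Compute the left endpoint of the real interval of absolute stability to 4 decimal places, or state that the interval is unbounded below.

Test eqn y'=λy, z=hλ:
  k1=λy_n ⇒ h·k1=z·y_n;  k2=λ(1+1/2z)y_n ⇒ h·k2=z(1+1/2z)y_n
  y_{n+1}/y_n = 1 + z(1+1/2z) = 1 + z + 1/2z²
  Hence R(z) = 1 + z + 1/2z².

Need |R(x)|<1, x<0.
x=-1.47: |R|=0.6104
R=1: x+1/2x²=0 ⇒ x=−2=-2.0000; min R=1−1/(4·1/2)=0.5000>−1
Confirm numerically:
  x=-1.673: |R|=0.72646 <1
  x=-1.464: |R|=0.60765 <1
  x=-1.022: |R|=0.50024 <1
  x=-1.004: |R|=0.50001 <1
  x=-2.436: |R|=1.53105 >1
  x=-2.239: |R|=1.26756 >1
Stable set (-2.0000, 0).

z* = -2.0000.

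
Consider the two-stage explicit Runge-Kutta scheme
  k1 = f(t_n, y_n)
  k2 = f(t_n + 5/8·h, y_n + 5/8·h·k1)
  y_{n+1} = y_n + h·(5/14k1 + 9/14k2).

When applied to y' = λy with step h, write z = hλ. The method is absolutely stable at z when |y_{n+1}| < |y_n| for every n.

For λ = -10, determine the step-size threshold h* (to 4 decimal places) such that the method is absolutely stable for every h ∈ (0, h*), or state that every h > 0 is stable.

Set f=λy, z=hλ:
  k1=λy_n ⇒ h·k1=z·y_n;  k2=λ(1+5/8z)y_n ⇒ h·k2=z(1+5/8z)y_n
  y_{n+1}/y_n = 1 + 5/14z + 9/14z(1+5/8z) = 1 + z + 45/112z²
  so R(z) = 1 + z + 45/112z².

Need |R(x)|<1, x<0.
x=-1.48: |R|=0.4001
R=1: x+45/112x²=0 ⇒ x=−112/45=-2.4889; min R=1−1/(4·45/112)=0.3778>−1
Confirm numerically:
  x=-1.839: |R|=0.51981 <1
  x=-1.835: |R|=0.51790 <1
  x=-1.269: |R|=0.37802 <1
  x=-2.843: |R|=1.40449 >1
  x=-2.658: |R|=1.18060 >1
Interval (-2.4889, 0).

(-2.4889,0); λ=-10 ⇒ h* = (112/45)/10 = 0.2489.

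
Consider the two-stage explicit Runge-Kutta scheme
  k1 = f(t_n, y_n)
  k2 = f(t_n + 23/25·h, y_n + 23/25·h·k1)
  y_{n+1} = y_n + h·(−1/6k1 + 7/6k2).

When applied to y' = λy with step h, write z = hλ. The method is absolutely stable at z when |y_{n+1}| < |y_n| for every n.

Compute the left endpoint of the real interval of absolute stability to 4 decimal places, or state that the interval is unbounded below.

Set f=λy, z=hλ:
  k1=λy_n ⇒ h·k1=z·y_n;  k2=λ(1+23/25z)y_n ⇒ h·k2=z(1+23/25z)y_n
  y_{n+1}/y_n = 1 − 1/6z + 7/6z(1+23/25z) = 1 + z + 161/150z²
  Hence R(z) = 1 + z + 161/150z².

Need |R(x)|<1, x<0.
x=-1.53: |R|=1.9826
R=1: x+161/150x²=0 ⇒ x=−150/161=-0.9317; min R=1−1/(4·161/150)=0.7671>−1
Confirm numerically:
  x=-0.609: |R|=0.78908 <1
  x=-0.588: |R|=0.78310 <1
  x=-0.539: |R|=0.77283 <1
  x=-1.442: |R|=1.78985 >1
  x=-1.366: |R|=1.63679 >1
  x=-1.042: |R|=1.12339 >1
Interval (-0.9317, 0).

left endpoint -0.9317.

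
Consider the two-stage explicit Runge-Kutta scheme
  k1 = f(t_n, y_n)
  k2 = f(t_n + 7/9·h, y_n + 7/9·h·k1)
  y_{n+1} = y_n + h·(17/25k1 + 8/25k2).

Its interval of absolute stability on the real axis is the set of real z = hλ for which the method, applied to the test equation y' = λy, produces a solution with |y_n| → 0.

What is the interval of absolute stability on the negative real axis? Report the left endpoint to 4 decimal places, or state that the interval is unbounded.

Test eqn y'=λy, z=hλ:
  k1=λy_n ⇒ h·k1=z·y_n;  k2=λ(1+7/9z)y_n ⇒ h·k2=z(1+7/9z)y_n
  y_{n+1}/y_n = 1 + 17/25z + 8/25z(1+7/9z) = 1 + z + 56/225z²
  ⇒ R(z) = 1 + z + 56/225z².

Need |R(x)|<1, x<0.
x=-1.22: |R|=0.1504
R=1: x+56/225x²=0 ⇒ x=−225/56=-4.0179; min R=1−1/(4·56/225)=-0.0045>−1
Confirm numerically:
  x=-3.763: |R|=0.76131 <1
  x=-3.755: |R|=0.75434 <1
  x=-3.414: |R|=0.48690 <1
  x=-2.161: |R|=0.00129 <1
  x=-4.563: |R|=1.61911 >1
  x=-4.375: |R|=1.38889 >1
Stable set (-4.0179, 0).

(-4.0179, 0).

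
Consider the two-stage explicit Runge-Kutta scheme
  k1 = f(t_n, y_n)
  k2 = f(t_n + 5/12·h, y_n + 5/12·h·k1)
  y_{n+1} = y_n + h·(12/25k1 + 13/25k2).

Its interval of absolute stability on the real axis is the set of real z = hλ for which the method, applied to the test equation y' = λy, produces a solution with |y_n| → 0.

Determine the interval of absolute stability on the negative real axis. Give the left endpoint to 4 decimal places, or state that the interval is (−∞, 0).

z∈(-4.6154,0).

On y'=λy, z=hλ:
  k1=λy_n ⇒ h·k1=z·y_n;  k2=λ(1+5/12z)y_n ⇒ h·k2=z(1+5/12z)y_n
  y_{n+1}/y_n = 1 + 12/25z + 13/25z(1+5/12z) = 1 + z + 13/60z²
  ⇒ R(z) = 1 + z + 13/60z².

Find x<0 with |R(x)|<1.
x=-0.92: |R|=0.2634
R=1: x+13/60x²=0 ⇒ x=−60/13=-4.6154; min R=1−1/(4·13/60)=-0.1538>−1
Confirm numerically:
  x=-3.768: |R|=0.30820 <1
  x=-2.806: |R|=0.10005 <1
  x=-2.395: |R|=0.15219 <1
  x=-5.088: |R|=1.52101 >1
  x=-4.746: |R|=1.13431 >1
  x=-4.728: |R|=1.11536 >1
So |R|<1 on (-4.6154, 0).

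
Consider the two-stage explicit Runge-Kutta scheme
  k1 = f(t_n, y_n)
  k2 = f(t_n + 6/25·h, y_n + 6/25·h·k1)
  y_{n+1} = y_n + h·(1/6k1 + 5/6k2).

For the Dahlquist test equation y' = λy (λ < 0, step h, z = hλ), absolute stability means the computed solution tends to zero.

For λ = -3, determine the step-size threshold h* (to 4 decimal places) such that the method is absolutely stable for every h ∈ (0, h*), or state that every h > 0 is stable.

(-5.0000,0); λ=-3 ⇒ h* = (5)/3 = 1.6667.

Set f=λy, z=hλ:
  k1=λy_n ⇒ h·k1=z·y_n;  k2=λ(1+6/25z)y_n ⇒ h·k2=z(1+6/25z)y_n
  y_{n+1}/y_n = 1 + 1/6z + 5/6z(1+6/25z) = 1 + z + 1/5z²
  R(z) = 1 + z + 1/5z².

Boundary: |R(x)|=1, x<0.
x=-0.56: |R|=0.5027
R=1: x+1/5x²=0 ⇒ x=−5=-5.0000; min R=1−1/(4·1/5)=-0.2500>−1
Confirm numerically:
  x=-3.523: |R|=0.04069 <1
  x=-2.251: |R|=0.23760 <1
  x=-2.081: |R|=0.21489 <1
  x=-5.372: |R|=1.39968 >1
  x=-5.239: |R|=1.25042 >1
Stable set (-5.0000, 0).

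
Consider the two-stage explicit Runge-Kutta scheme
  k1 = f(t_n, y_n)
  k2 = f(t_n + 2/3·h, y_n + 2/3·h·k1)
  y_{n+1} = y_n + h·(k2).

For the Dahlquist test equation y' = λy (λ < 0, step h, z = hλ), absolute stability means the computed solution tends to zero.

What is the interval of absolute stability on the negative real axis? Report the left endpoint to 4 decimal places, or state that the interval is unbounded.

(-1.5000, 0).

On y'=λy, z=hλ:
  k1=λy_n ⇒ h·k1=z·y_n;  k2=λ(1+2/3z)y_n ⇒ h·k2=z(1+2/3z)y_n
  y_{n+1}/y_n = 1 + z(1+2/3z) = 1 + z + 2/3z²
  Hence R(z) = 1 + z + 2/3z².

Find x<0 with |R(x)|<1.
x=-1.63: |R|=1.1413
R=1: x+2/3x²=0 ⇒ x=−3/2=-1.5000; min R=1−1/(4·2/3)=0.6250>−1
Confirm numerically:
  x=-1.088: |R|=0.70116 <1
  x=-0.982: |R|=0.66088 <1
  x=-0.790: |R|=0.62607 <1
  x=-1.964: |R|=1.60753 >1
  x=-1.922: |R|=1.54072 >1
  x=-1.641: |R|=1.15425 >1
Interval (-1.5000, 0).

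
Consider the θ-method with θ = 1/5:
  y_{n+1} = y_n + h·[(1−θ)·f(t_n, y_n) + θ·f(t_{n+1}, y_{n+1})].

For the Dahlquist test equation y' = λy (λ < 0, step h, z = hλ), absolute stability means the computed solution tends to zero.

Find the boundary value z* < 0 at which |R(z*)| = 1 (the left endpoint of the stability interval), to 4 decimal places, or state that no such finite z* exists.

left endpoint -3.3333.

With y'=λy (z=hλ):
  y_{n+1} = y_n + z·[4/5·y_n + 1/5·y_{n+1}] ⇒ (1 − 1/5z)y_{n+1} = (1 + 4/5z)y_n
  Hence R(z) = (1 + 4/5z)/(1 − 1/5z).

Need |R(x)|<1, x<0.
x=-1.33: |R|=0.0506
R=−1: 1+4/5x = −1+1/5x ⇒ -3/5x=2 ⇒ x=2/(-3/5)=-3.3333
Confirm numerically:
  x=-3.184: |R|=0.94526 <1
  x=-2.483: |R|=0.65909 <1
  x=-1.446: |R|=0.12163 <1
  x=-3.914: |R|=1.19542 >1
  x=-3.442: |R|=1.03862 >1
Stable set (-3.3333, 0).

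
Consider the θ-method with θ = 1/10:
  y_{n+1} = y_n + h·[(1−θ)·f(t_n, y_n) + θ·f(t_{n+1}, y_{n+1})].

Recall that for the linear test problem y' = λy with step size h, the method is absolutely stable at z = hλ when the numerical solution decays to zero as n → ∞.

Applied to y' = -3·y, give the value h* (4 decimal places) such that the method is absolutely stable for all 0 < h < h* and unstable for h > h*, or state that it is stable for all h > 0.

On y'=λy, z=hλ:
  y_{n+1} = y_n + z·[9/10·y_n + 1/10·y_{n+1}] ⇒ (1 − 1/10z)y_{n+1} = (1 + 9/10z)y_n
  R(z) = (1 + 9/10z)/(1 − 1/10z).

Solve |R(x)|<1 on ℝ⁻.
x=-1.19: |R|=0.0634
R=−1: 1+9/10x = −1+1/10x ⇒ -4/5x=2 ⇒ x=2/(-4/5)=-2.5000
Confirm numerically:
  x=-2.295: |R|=0.86661 <1
  x=-1.945: |R|=0.62830 <1
  x=-1.473: |R|=0.28388 <1
  x=-1.447: |R|=0.26409 <1
  x=-3.021: |R|=1.32010 >1
  x=-2.825: |R|=1.20273 >1
  x=-2.565: |R|=1.04138 >1
So |R|<1 on (-2.5000, 0).

(-2.5000,0); λ=-3 ⇒ h* = (5/2)/3 = 0.8333.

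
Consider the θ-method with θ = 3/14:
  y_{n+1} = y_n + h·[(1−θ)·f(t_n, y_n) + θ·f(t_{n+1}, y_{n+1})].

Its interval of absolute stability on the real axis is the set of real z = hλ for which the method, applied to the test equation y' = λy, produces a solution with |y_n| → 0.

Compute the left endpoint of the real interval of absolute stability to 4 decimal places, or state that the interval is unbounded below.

left endpoint -3.5000.

On y'=λy, z=hλ:
  y_{n+1} = y_n + z·[11/14·y_n + 3/14·y_{n+1}] ⇒ (1 − 3/14z)y_{n+1} = (1 + 11/14z)y_n
  R(z) = (1 + 11/14z)/(1 − 3/14z).

Boundary: |R(x)|=1, x<0.
x=-0.82: |R|=0.3026
R=−1: 1+11/14x = −1+3/14x ⇒ -4/7x=2 ⇒ x=2/(-4/7)=-3.5000
Confirm numerically:
  x=-3.004: |R|=0.82757 <1
  x=-2.832: |R|=0.76245 <1
  x=-1.853: |R|=0.32635 <1
  x=-1.772: |R|=0.28432 <1
  x=-4.021: |R|=1.15992 >1
  x=-3.716: |R|=1.06871 >1
So |R|<1 on (-3.5000, 0).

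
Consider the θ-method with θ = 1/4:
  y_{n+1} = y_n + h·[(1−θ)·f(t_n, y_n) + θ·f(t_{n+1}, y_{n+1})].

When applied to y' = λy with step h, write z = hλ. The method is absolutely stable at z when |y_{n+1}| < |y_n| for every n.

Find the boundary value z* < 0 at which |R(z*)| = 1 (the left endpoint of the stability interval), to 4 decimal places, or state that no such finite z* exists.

z* = -4.0000.

Set f=λy, z=hλ:
  y_{n+1} = y_n + z·[3/4·y_n + 1/4·y_{n+1}] ⇒ (1 − 1/4z)y_{n+1} = (1 + 3/4z)y_n
  so R(z) = (1 + 3/4z)/(1 − 1/4z).

Solve |R(x)|<1 on ℝ⁻.
x=-1.76: |R|=0.2222
R=−1: 1+3/4x = −1+1/4x ⇒ -1/2x=2 ⇒ x=2/(-1/2)=-4.0000
Confirm numerically:
  x=-3.644: |R|=0.90686 <1
  x=-3.401: |R|=0.83813 <1
  x=-2.087: |R|=0.37145 <1
  x=-1.767: |R|=0.22559 <1
  x=-4.341: |R|=1.08176 >1
  x=-4.263: |R|=1.06366 >1
  x=-4.110: |R|=1.02713 >1
So |R|<1 on (-4.0000, 0).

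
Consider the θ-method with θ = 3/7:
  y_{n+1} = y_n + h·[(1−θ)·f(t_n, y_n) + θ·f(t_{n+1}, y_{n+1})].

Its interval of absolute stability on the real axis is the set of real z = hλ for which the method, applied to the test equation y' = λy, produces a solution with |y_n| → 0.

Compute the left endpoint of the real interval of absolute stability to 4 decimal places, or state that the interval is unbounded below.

left endpoint -14.0000.

On y'=λy, z=hλ:
  y_{n+1} = y_n + z·[4/7·y_n + 3/7·y_{n+1}] ⇒ (1 − 3/7z)y_{n+1} = (1 + 4/7z)y_n
  so R(z) = (1 + 4/7z)/(1 − 3/7z).

Boundary: |R(x)|=1, x<0.
x=-1.69: |R|=0.0199
R=−1: 1+4/7x = −1+3/7x ⇒ -1/7x=2 ⇒ x=2/(-1/7)=-14.0000
Confirm numerically:
  x=-13.623: |R|=0.99212 <1
  x=-7.121: |R|=0.75747 <1
  x=-5.742: |R|=0.65913 <1
  x=-14.512: |R|=1.01013 >1
  x=-14.409: |R|=1.00814 >1
  x=-14.056: |R|=1.00114 >1
Stable set (-14.0000, 0).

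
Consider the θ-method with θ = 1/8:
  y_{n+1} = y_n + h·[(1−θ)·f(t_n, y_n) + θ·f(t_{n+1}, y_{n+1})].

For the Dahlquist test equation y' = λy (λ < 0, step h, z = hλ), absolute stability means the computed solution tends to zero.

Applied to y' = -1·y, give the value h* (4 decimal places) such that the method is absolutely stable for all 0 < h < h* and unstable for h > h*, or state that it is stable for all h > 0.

(-2.6667,0); λ=-1 ⇒ h* = (8/3)/1 = 2.6667.

Set f=λy, z=hλ:
  y_{n+1} = y_n + z·[7/8·y_n + 1/8·y_{n+1}] ⇒ (1 − 1/8z)y_{n+1} = (1 + 7/8z)y_n
  ⇒ R(z) = (1 + 7/8z)/(1 − 1/8z).

Find x<0 with |R(x)|<1.
x=-0.34: |R|=0.6739
R=−1: 1+7/8x = −1+1/8x ⇒ -3/4x=2 ⇒ x=2/(-3/4)=-2.6667
Confirm numerically:
  x=-1.706: |R|=0.40614 <1
  x=-1.537: |R|=0.28929 <1
  x=-1.078: |R|=0.05001 <1
  x=-3.219: |R|=1.29539 >1
  x=-3.172: |R|=1.27139 >1
So |R|<1 on (-2.6667, 0).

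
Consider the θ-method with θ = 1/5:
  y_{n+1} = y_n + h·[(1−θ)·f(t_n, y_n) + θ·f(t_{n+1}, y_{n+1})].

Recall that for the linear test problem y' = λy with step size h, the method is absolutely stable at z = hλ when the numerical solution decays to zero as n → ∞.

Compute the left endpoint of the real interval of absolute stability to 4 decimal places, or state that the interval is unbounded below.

left endpoint -3.3333.

With y'=λy (z=hλ):
  y_{n+1} = y_n + z·[4/5·y_n + 1/5·y_{n+1}] ⇒ (1 − 1/5z)y_{n+1} = (1 + 4/5z)y_n
  so R(z) = (1 + 4/5z)/(1 − 1/5z).

Need |R(x)|<1, x<0.
x=-0.8: |R|=0.3103
R=−1: 1+4/5x = −1+1/5x ⇒ -3/5x=2 ⇒ x=2/(-3/5)=-3.3333
Confirm numerically:
  x=-2.912: |R|=0.84024 <1
  x=-2.589: |R|=0.70576 <1
  x=-1.553: |R|=0.18495 <1
  x=-3.716: |R|=1.13171 >1
  x=-3.593: |R|=1.09066 >1
  x=-3.565: |R|=1.08114 >1
Stable set (-3.3333, 0).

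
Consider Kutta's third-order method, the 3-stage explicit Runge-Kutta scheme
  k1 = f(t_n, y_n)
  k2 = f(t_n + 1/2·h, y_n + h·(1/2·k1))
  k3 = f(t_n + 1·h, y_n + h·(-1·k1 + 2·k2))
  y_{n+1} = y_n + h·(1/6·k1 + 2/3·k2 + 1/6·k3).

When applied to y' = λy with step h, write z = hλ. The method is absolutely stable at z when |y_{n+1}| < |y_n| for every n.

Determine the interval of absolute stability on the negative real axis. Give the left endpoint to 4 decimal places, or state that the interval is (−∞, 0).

z∈(-2.5127,0).

Set f=λy, z=hλ:
  order 3, 3-stage ⇒ R(z)=1+z+z^2/2+z^3/6
  (e.g. R(-0.97)=0.34834, |R|=0.34834)

Boundary: |R(x)|=1, x<0.
x=-0.97: |R|=0.3483
|R(-2.8)|=1.5387 |R(-2.73)|=1.3946 |R(-2.14)|=0.4836
Bisect:
  x_lo=-3.2497 |R|=2.6891  x_hi=-0.3062 |R|=0.7359
  mid=-1.77791 |R|=0.13408 →hi
  mid=-2.51378 |R|=1.00171 →lo
  mid=-2.14585 |R|=0.49033 →hi
  mid=-2.32982 |R|=0.72352 →hi
  mid=-2.42180 |R|=0.85660 →hi
  mid=-2.46779 |R|=0.92760 →hi
  mid=-2.49079 |R|=0.96426 →hi
  mid=-2.50228 |R|=0.98288 →hi
  ...
  [-2.51288,-2.51270] ⇒ x*=-2.5127
Interval (-2.5127, 0).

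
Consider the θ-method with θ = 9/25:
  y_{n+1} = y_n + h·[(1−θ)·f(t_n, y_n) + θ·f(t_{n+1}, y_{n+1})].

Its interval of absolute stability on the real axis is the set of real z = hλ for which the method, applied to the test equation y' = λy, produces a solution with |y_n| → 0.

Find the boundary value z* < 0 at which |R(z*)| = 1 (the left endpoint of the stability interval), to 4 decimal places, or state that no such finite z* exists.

With y'=λy (z=hλ):
  y_{n+1} = y_n + z·[16/25·y_n + 9/25·y_{n+1}] ⇒ (1 − 9/25z)y_{n+1} = (1 + 16/25z)y_n
  R(z) = (1 + 16/25z)/(1 − 9/25z).

Solve |R(x)|<1 on ℝ⁻.
x=-1.38: |R|=0.0780
R=−1: 1+16/25x = −1+9/25x ⇒ -7/25x=2 ⇒ x=2/(-7/25)=-7.1429
Confirm numerically:
  x=-5.547: |R|=0.85090 <1
  x=-5.008: |R|=0.78673 <1
  x=-4.559: |R|=0.72608 <1
  x=-4.032: |R|=0.64469 <1
  x=-7.419: |R|=1.02106 >1
  x=-7.254: |R|=1.00862 >1
So |R|<1 on (-7.1429, 0).

left endpoint -7.1429.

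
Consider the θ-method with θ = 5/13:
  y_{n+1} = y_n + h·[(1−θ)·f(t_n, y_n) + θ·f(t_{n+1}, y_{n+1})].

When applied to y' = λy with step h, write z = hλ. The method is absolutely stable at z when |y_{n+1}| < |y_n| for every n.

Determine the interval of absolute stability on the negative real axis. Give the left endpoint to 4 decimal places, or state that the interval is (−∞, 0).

Test eqn y'=λy, z=hλ:
  y_{n+1} = y_n + z·[8/13·y_n + 5/13·y_{n+1}] ⇒ (1 − 5/13z)y_{n+1} = (1 + 8/13z)y_n
  ⇒ R(z) = (1 + 8/13z)/(1 − 5/13z).

Find x<0 with |R(x)|<1.
x=-1.01: |R|=0.2726
R=−1: 1+8/13x = −1+5/13x ⇒ -3/13x=2 ⇒ x=2/(-3/13)=-8.6667
Confirm numerically:
  x=-5.752: |R|=0.79061 <1
  x=-4.965: |R|=0.70641 <1
  x=-4.140: |R|=0.59703 <1
  x=-9.186: |R|=1.02644 >1
  x=-9.037: |R|=1.01909 >1
  x=-8.759: |R|=1.00488 >1
Interval (-8.6667, 0).

z∈(-8.6667,0).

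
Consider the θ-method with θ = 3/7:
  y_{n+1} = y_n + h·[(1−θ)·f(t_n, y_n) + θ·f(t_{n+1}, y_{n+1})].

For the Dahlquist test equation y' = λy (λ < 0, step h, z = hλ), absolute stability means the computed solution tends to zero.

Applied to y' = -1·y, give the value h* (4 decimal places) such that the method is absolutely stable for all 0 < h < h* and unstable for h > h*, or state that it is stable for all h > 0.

(-14.0000,0); λ=-1 ⇒ h* = (14)/1 = 14.0000.

Test eqn y'=λy, z=hλ:
  y_{n+1} = y_n + z·[4/7·y_n + 3/7·y_{n+1}] ⇒ (1 − 3/7z)y_{n+1} = (1 + 4/7z)y_n
  Hence R(z) = (1 + 4/7z)/(1 − 3/7z).

Need |R(x)|<1, x<0.
x=-1.2: |R|=0.2075
R=−1: 1+4/7x = −1+3/7x ⇒ -1/7x=2 ⇒ x=2/(-1/7)=-14.0000
Confirm numerically:
  x=-12.353: |R|=0.96262 <1
  x=-7.263: |R|=0.76599 <1
  x=-5.664: |R|=0.65255 <1
  x=-5.611: |R|=0.64801 <1
  x=-14.507: |R|=1.01004 >1
  x=-14.322: |R|=1.00644 >1
  x=-14.224: |R|=1.00451 >1
So |R|<1 on (-14.0000, 0).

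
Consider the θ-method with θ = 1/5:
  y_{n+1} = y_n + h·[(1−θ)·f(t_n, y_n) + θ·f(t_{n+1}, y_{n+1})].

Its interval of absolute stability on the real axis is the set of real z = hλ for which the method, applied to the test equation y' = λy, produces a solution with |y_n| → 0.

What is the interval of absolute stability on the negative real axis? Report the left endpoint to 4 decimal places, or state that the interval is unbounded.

With y'=λy (z=hλ):
  y_{n+1} = y_n + z·[4/5·y_n + 1/5·y_{n+1}] ⇒ (1 − 1/5z)y_{n+1} = (1 + 4/5z)y_n
  R(z) = (1 + 4/5z)/(1 − 1/5z).

Find x<0 with |R(x)|<1.
x=-1.4: |R|=0.0937
R=−1: 1+4/5x = −1+1/5x ⇒ -3/5x=2 ⇒ x=2/(-3/5)=-3.3333
Confirm numerically:
  x=-2.809: |R|=0.79857 <1
  x=-2.787: |R|=0.78952 <1
  x=-2.535: |R|=0.68215 <1
  x=-3.924: |R|=1.19857 >1
  x=-3.809: |R|=1.16199 >1
  x=-3.396: |R|=1.02239 >1
So |R|<1 on (-3.3333, 0).

(-3.3333, 0).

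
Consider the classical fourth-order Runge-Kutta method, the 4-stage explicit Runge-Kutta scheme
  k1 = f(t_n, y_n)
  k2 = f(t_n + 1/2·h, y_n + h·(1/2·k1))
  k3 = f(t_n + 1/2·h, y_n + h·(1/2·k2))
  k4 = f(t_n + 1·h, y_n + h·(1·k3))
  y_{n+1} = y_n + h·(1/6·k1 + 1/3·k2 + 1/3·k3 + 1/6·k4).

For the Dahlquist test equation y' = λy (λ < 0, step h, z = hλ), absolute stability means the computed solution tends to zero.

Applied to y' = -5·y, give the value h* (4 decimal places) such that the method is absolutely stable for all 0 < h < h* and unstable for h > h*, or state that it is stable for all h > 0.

(-2.7853,0); λ=-5 ⇒ h* = 0.5571.

Test eqn y'=λy, z=hλ:
  order 4, 4-stage ⇒ R(z)=1+z+z^2/2+z^3/6+z^4/24
  (e.g. R(-0.54)=0.58310, |R|=0.58310)

Find x<0 with |R(x)|<1.
x=-0.54: |R|=0.5831
|R(-2.73)|=0.9198 |R(-2.45)|=0.6015 |R(-2.2)|=0.4214
Bisect:
  x_lo=-3.1733 |R|=1.7610  x_hi=-0.1766 |R|=0.8381
  mid=-1.67498 |R|=0.27255 →hi
  mid=-2.42415 |R|=0.57874 →hi
  mid=-2.79874 |R|=1.02047 →lo
  mid=-2.61145 |R|=0.76801 →hi
  mid=-2.70510 |R|=0.88567 →hi
  mid=-2.75192 |R|=0.95084 →hi
  mid=-2.77533 |R|=0.98508 →hi
  mid=-2.78704 |R|=1.00263 →lo
  mid=-2.78118 |R|=0.99382 →hi
  ...
  [-2.78539,-2.78521] ⇒ x*=-2.7853
Interval (-2.7853, 0).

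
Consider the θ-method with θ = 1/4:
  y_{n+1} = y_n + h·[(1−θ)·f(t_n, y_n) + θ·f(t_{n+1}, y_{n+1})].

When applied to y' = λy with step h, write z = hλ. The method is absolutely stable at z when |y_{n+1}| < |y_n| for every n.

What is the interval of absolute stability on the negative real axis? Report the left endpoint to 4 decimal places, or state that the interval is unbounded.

With y'=λy (z=hλ):
  y_{n+1} = y_n + z·[3/4·y_n + 1/4·y_{n+1}] ⇒ (1 − 1/4z)y_{n+1} = (1 + 3/4z)y_n
  so R(z) = (1 + 3/4z)/(1 − 1/4z).

Need |R(x)|<1, x<0.
x=-0.43: |R|=0.6117
R=−1: 1+3/4x = −1+1/4x ⇒ -1/2x=2 ⇒ x=2/(-1/2)=-4.0000
Confirm numerically:
  x=-3.671: |R|=0.91422 <1
  x=-3.474: |R|=0.85925 <1
  x=-3.269: |R|=0.79887 <1
  x=-4.496: |R|=1.11676 >1
  x=-4.373: |R|=1.08910 >1
Interval (-4.0000, 0).

(-4.0000, 0).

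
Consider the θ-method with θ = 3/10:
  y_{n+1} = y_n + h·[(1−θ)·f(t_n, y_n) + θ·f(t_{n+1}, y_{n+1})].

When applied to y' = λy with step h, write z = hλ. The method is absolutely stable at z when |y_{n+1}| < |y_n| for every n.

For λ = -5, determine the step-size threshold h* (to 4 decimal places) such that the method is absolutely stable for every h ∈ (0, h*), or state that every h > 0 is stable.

(-5.0000,0); λ=-5 ⇒ h* = (5)/5 = 1.0000.

Set f=λy, z=hλ:
  y_{n+1} = y_n + z·[7/10·y_n + 3/10·y_{n+1}] ⇒ (1 − 3/10z)y_{n+1} = (1 + 7/10z)y_n
  Hence R(z) = (1 + 7/10z)/(1 − 3/10z).

Need |R(x)|<1, x<0.
x=-1.4: |R|=0.0141
R=−1: 1+7/10x = −1+3/10x ⇒ -2/5x=2 ⇒ x=2/(-2/5)=-5.0000
Confirm numerically:
  x=-4.950: |R|=0.99195 <1
  x=-3.848: |R|=0.78611 <1
  x=-2.941: |R|=0.56245 <1
  x=-5.469: |R|=1.07104 >1
  x=-5.170: |R|=1.02666 >1
Stable set (-5.0000, 0).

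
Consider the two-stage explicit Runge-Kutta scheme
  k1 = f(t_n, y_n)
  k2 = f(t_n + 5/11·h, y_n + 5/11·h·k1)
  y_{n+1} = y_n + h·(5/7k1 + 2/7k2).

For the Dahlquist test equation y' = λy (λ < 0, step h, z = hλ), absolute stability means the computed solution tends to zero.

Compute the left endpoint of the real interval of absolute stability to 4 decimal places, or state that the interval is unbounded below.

With y'=λy (z=hλ):
  k1=λy_n ⇒ h·k1=z·y_n;  k2=λ(1+5/11z)y_n ⇒ h·k2=z(1+5/11z)y_n
  y_{n+1}/y_n = 1 + 5/7z + 2/7z(1+5/11z) = 1 + z + 10/77z²
  so R(z) = 1 + z + 10/77z².

Find x<0 with |R(x)|<1.
x=-1.27: |R|=0.0605
R=1: x+10/77x²=0 ⇒ x=−77/10=-7.7000; min R=1−1/(4·10/77)=-0.9250>−1
Confirm numerically:
  x=-6.796: |R|=0.20213 <1
  x=-4.674: |R|=0.83682 <1
  x=-3.832: |R|=0.92496 <1
  x=-8.152: |R|=1.47853 >1
  x=-8.051: |R|=1.36700 >1
Stable set (-7.7000, 0).

left endpoint -7.7000.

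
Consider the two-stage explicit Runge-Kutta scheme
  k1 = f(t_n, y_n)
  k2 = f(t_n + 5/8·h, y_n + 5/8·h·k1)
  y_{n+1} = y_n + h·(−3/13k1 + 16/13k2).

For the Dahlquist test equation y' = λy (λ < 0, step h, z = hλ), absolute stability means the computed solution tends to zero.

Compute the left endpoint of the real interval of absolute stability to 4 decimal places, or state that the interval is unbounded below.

On y'=λy, z=hλ:
  k1=λy_n ⇒ h·k1=z·y_n;  k2=λ(1+5/8z)y_n ⇒ h·k2=z(1+5/8z)y_n
  y_{n+1}/y_n = 1 − 3/13z + 16/13z(1+5/8z) = 1 + z + 10/13z²
  Hence R(z) = 1 + z + 10/13z².

Find x<0 with |R(x)|<1.
x=-0.98: |R|=0.7588
R=1: x+10/13x²=0 ⇒ x=−13/10=-1.3000; min R=1−1/(4·10/13)=0.6750>−1
Confirm numerically:
  x=-1.165: |R|=0.87902 <1
  x=-0.979: |R|=0.75826 <1
  x=-0.729: |R|=0.67980 <1
  x=-0.644: |R|=0.67503 <1
  x=-1.548: |R|=1.29531 >1
  x=-1.383: |R|=1.08830 >1
So |R|<1 on (-1.3000, 0).

left endpoint -1.3000.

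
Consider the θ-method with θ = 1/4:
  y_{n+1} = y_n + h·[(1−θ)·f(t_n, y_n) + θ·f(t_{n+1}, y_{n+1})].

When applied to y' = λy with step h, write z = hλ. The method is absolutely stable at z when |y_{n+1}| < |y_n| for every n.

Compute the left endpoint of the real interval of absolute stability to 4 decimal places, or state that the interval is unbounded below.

On y'=λy, z=hλ:
  y_{n+1} = y_n + z·[3/4·y_n + 1/4·y_{n+1}] ⇒ (1 − 1/4z)y_{n+1} = (1 + 3/4z)y_n
  ⇒ R(z) = (1 + 3/4z)/(1 − 1/4z).

Find x<0 with |R(x)|<1.
x=-0.76: |R|=0.3613
R=−1: 1+3/4x = −1+1/4x ⇒ -1/2x=2 ⇒ x=2/(-1/2)=-4.0000
Confirm numerically:
  x=-3.663: |R|=0.91204 <1
  x=-3.477: |R|=0.86010 <1
  x=-2.925: |R|=0.68953 <1
  x=-2.710: |R|=0.61550 <1
  x=-4.540: |R|=1.12646 >1
  x=-4.229: |R|=1.05566 >1
  x=-4.056: |R|=1.01390 >1
Interval (-4.0000, 0).

left endpoint -4.0000.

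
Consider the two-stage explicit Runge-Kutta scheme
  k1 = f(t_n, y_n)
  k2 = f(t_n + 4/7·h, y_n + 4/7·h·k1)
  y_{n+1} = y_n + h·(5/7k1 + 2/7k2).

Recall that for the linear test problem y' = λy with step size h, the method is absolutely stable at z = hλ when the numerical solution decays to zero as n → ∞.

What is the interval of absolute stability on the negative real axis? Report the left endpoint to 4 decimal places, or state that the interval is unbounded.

Test eqn y'=λy, z=hλ:
  k1=λy_n ⇒ h·k1=z·y_n;  k2=λ(1+4/7z)y_n ⇒ h·k2=z(1+4/7z)y_n
  y_{n+1}/y_n = 1 + 5/7z + 2/7z(1+4/7z) = 1 + z + 8/49z²
  Hence R(z) = 1 + z + 8/49z².

Solve |R(x)|<1 on ℝ⁻.
x=-1.53: |R|=0.1478
R=1: x+8/49x²=0 ⇒ x=−49/8=-6.1250; min R=1−1/(4·8/49)=-0.5312>−1
Confirm numerically:
  x=-5.942: |R|=0.82247 <1
  x=-4.989: |R|=0.07469 <1
  x=-3.146: |R|=0.53011 <1
  x=-6.617: |R|=1.53152 >1
  x=-6.471: |R|=1.36555 >1
  x=-6.195: |R|=1.07080 >1
Interval (-6.1250, 0).

z∈(-6.1250,0).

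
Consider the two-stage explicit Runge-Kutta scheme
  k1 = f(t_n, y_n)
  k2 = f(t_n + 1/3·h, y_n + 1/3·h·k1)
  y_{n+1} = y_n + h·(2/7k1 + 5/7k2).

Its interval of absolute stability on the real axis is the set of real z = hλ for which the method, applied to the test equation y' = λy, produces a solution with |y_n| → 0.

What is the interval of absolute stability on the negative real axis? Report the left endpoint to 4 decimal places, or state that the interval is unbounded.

Set f=λy, z=hλ:
  k1=λy_n ⇒ h·k1=z·y_n;  k2=λ(1+1/3z)y_n ⇒ h·k2=z(1+1/3z)y_n
  y_{n+1}/y_n = 1 + 2/7z + 5/7z(1+1/3z) = 1 + z + 5/21z²
  so R(z) = 1 + z + 5/21z².

Boundary: |R(x)|=1, x<0.
x=-1.32: |R|=0.0949
R=1: x+5/21x²=0 ⇒ x=−21/5=-4.2000; min R=1−1/(4·5/21)=-0.0500>−1
Confirm numerically:
  x=-3.936: |R|=0.75259 <1
  x=-3.132: |R|=0.20358 <1
  x=-1.891: |R|=0.03960 <1
  x=-4.483: |R|=1.30207 >1
  x=-4.376: |R|=1.18338 >1
So |R|<1 on (-4.2000, 0).

(-4.2000, 0).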